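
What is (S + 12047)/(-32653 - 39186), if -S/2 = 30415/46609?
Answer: -561437793/3348343951 ≈ -0.16768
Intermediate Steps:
S = -60830/46609 ≈ -1.3051
(S + 12047)/(-32653 - 39186) = (-60830/46609 + 12047)/(-32653 - 39186) = (561437793/46609)/(-71839) = (561437793/46609)*(-1/71839) = -561437793/3348343951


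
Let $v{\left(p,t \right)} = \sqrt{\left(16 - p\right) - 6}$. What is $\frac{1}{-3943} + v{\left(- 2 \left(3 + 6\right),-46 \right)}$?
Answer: $- \frac{1}{3943} + 2 \sqrt{7} \approx 5.2913$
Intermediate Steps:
$v{\left(p,t \right)} = \sqrt{10 - p}$
$\frac{1}{-3943} + v{\left(- 2 \left(3 + 6\right),-46 \right)} = \frac{1}{-3943} + \sqrt{10 - - 2 \left(3 + 6\right)} = - \frac{1}{3943} + \sqrt{10 - \left(-2\right) 9} = - \frac{1}{3943} + \sqrt{10 - -18} = - \frac{1}{3943} + \sqrt{10 + 18} = - \frac{1}{3943} + \sqrt{28} = - \frac{1}{3943} + 2 \sqrt{7}$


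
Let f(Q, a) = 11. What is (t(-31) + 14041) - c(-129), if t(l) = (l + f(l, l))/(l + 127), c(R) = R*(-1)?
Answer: 333883/24 ≈ 13912.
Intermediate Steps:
c(R) = -R
t(l) = (11 + l)/(127 + l) (t(l) = (l + 11)/(l + 127) = (11 + l)/(127 + l))
(t(-31) + 14041) - c(-129) = ((11 - 31)/(127 - 31) + 14041) - (-1)*(-129) = (-20/96 + 14041) - 1*129 = ((1/96)*(-20) + 14041) - 129 = (-5/24 + 14041) - 129 = 336979/24 - 129 = 333883/24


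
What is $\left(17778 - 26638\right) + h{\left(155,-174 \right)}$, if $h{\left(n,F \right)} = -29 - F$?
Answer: $-8715$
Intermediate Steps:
$\left(17778 - 26638\right) + h{\left(155,-174 \right)} = \left(17778 - 26638\right) - -145 = -8860 + \left(-29 + 174\right) = -8860 + 145 = -8715$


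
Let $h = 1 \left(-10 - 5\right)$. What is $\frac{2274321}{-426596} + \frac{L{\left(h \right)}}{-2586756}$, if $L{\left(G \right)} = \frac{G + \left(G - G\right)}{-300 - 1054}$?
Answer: $- \frac{663811306290187}{124511556543992} \approx -5.3313$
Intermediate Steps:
$h = -15$ ($h = 1 \left(-15\right) = -15$)
$L{\left(G \right)} = - \frac{G}{1354}$ ($L{\left(G \right)} = \frac{G + 0}{-1354} = G \left(- \frac{1}{1354}\right) = - \frac{G}{1354}$)
$\frac{2274321}{-426596} + \frac{L{\left(h \right)}}{-2586756} = \frac{2274321}{-426596} + \frac{\left(- \frac{1}{1354}\right) \left(-15\right)}{-2586756} = 2274321 \left(- \frac{1}{426596}\right) + \frac{15}{1354} \left(- \frac{1}{2586756}\right) = - \frac{2274321}{426596} - \frac{5}{1167489208} = - \frac{663811306290187}{124511556543992}$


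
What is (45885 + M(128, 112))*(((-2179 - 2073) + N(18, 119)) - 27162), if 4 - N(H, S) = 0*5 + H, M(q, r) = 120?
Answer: -1445845140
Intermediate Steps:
N(H, S) = 4 - H (N(H, S) = 4 - (0*5 + H) = 4 - (0 + H) = 4 - H)
(45885 + M(128, 112))*(((-2179 - 2073) + N(18, 119)) - 27162) = (45885 + 120)*(((-2179 - 2073) + (4 - 1*18)) - 27162) = 46005*((-4252 + (4 - 18)) - 27162) = 46005*((-4252 - 14) - 27162) = 46005*(-4266 - 27162) = 46005*(-31428) = -1445845140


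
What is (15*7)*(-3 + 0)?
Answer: -315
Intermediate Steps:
(15*7)*(-3 + 0) = 105*(-3) = -315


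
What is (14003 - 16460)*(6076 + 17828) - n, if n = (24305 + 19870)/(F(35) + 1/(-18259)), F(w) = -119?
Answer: -42537884411297/724274 ≈ -5.8732e+7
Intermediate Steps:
n = -268863775/724274 (n = (24305 + 19870)/(-119 + 1/(-18259)) = 44175/(-119 - 1/18259) = 44175/(-2172822/18259) = 44175*(-18259/2172822) = -268863775/724274 ≈ -371.22)
(14003 - 16460)*(6076 + 17828) - n = (14003 - 16460)*(6076 + 17828) - 1*(-268863775/724274) = -2457*23904 + 268863775/724274 = -58732128 + 268863775/724274 = -42537884411297/724274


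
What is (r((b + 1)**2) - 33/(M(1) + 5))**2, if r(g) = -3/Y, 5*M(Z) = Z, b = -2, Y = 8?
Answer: 488601/10816 ≈ 45.174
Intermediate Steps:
M(Z) = Z/5
r(g) = -3/8
(r((b + 1)**2) - 33/(M(1) + 5))**2 = (-3/8 - 33/((1/5)*1 + 5))**2 = (-3/8 - 33/(1/5 + 5))**2 = (-3/8 - 33/26/5)**2 = (-3/8 - 33*5/26)**2 = (-3/8 - 165/26)**2 = (-699/104)**2 = 488601/10816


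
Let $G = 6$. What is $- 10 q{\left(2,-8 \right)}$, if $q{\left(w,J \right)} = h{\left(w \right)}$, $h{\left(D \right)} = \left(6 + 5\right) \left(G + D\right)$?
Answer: $-880$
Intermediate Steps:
$h{\left(D \right)} = 66 + 11 D$ ($h{\left(D \right)} = \left(6 + 5\right) \left(6 + D\right) = 11 \left(6 + D\right) = 66 + 11 D$)
$q{\left(w,J \right)} = 66 + 11 w$
$- 10 q{\left(2,-8 \right)} = - 10 \left(66 + 11 \cdot 2\right) = - 10 \left(66 + 22\right) = \left(-10\right) 88 = -880$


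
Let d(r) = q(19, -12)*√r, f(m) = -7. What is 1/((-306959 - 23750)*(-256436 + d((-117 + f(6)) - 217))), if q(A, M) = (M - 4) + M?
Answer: 64109/5436830283753240 - 7*I*√341/5436830283753240 ≈ 1.1792e-11 - 2.3775e-14*I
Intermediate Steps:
q(A, M) = -4 + 2*M (q(A, M) = (-4 + M) + M = -4 + 2*M)
d(r) = -28*√r (d(r) = (-4 + 2*(-12))*√r = (-4 - 24)*√r = -28*√r)
1/((-306959 - 23750)*(-256436 + d((-117 + f(6)) - 217))) = 1/((-306959 - 23750)*(-256436 - 28*√((-117 - 7) - 217))) = 1/(-330709*(-256436 - 28*√(-124 - 217))) = 1/(-330709*(-256436 - 28*I*√341)) = 1/(84805693124 + 9259852*I*√341)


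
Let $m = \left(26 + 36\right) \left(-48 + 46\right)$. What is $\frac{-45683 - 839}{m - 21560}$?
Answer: $\frac{23261}{10842} \approx 2.1455$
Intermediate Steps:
$m = -124$ ($m = 62 \left(-2\right) = -124$)
$\frac{-45683 - 839}{m - 21560} = \frac{-45683 - 839}{-124 - 21560} = - \frac{46522}{-21684} = \left(-46522\right) \left(- \frac{1}{21684}\right) = \frac{23261}{10842}$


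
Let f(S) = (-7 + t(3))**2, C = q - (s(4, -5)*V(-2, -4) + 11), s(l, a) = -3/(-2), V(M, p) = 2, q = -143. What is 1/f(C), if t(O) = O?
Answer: 1/16 ≈ 0.062500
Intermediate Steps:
s(l, a) = 3/2 (s(l, a) = -3*(-1/2) = 3/2)
C = -157 (C = -143 - ((3/2)*2 + 11) = -143 - (3 + 11) = -143 - 1*14 = -143 - 14 = -157)
f(S) = 16 (f(S) = (-7 + 3)**2 = (-4)**2 = 16)
1/f(C) = 1/16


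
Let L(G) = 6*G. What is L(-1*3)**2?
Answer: 324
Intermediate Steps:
L(-1*3)**2 = (6*(-1*3))**2 = (6*(-3))**2 = (-18)**2 = 324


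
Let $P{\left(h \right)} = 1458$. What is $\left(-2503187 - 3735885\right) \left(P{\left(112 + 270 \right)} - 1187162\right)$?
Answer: $7397692626688$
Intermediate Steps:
$\left(-2503187 - 3735885\right) \left(P{\left(112 + 270 \right)} - 1187162\right) = \left(-2503187 - 3735885\right) \left(1458 - 1187162\right) = \left(-6239072\right) \left(-1185704\right) = 7397692626688$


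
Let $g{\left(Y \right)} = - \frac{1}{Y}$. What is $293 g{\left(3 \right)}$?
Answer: $- \frac{293}{3} \approx -97.667$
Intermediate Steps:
$293 g{\left(3 \right)} = 293 \left(- \frac{1}{3}\right) = - \frac{293}{3}$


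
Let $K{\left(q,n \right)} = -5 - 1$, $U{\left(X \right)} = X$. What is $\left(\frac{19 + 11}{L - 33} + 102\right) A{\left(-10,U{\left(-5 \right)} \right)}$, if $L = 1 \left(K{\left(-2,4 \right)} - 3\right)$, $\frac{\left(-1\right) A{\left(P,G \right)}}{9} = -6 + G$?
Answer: $\frac{70191}{7} \approx 10027.0$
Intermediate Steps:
$K{\left(q,n \right)} = -6$ ($K{\left(q,n \right)} = -5 - 1 = -6$)
$A{\left(P,G \right)} = 54 - 9 G$ ($A{\left(P,G \right)} = - 9 \left(-6 + G\right) = 54 - 9 G$)
$L = -9$ ($L = 1 \left(-6 - 3\right) = 1 \left(-9\right) = -9$)
$\left(\frac{19 + 11}{L - 33} + 102\right) A{\left(-10,U{\left(-5 \right)} \right)} = \left(\frac{19 + 11}{-9 - 33} + 102\right) \left(54 - -45\right) = \left(\frac{30}{-42} + 102\right) \left(54 + 45\right) = \left(30 \left(- \frac{1}{42}\right) + 102\right) 99 = \left(- \frac{5}{7} + 102\right) 99 = \frac{709}{7} \cdot 99 = \frac{70191}{7}$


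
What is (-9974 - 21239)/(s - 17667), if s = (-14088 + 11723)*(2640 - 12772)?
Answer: -31213/23944513 ≈ -0.0013036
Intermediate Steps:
s = 23962180 (s = -2365*(-10132) = 23962180)
(-9974 - 21239)/(s - 17667) = (-9974 - 21239)/(23962180 - 17667) = -31213/23944513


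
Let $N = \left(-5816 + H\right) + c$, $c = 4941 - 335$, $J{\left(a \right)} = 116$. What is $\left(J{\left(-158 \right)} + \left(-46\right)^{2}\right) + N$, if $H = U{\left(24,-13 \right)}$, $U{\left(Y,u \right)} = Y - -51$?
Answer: $1097$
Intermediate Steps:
$U{\left(Y,u \right)} = 51 + Y$ ($U{\left(Y,u \right)} = Y + 51 = 51 + Y$)
$H = 75$ ($H = 51 + 24 = 75$)
$c = 4606$ ($c = 4941 - 335 = 4606$)
$N = -1135$ ($N = \left(-5816 + 75\right) + 4606 = -5741 + 4606 = -1135$)
$\left(J{\left(-158 \right)} + \left(-46\right)^{2}\right) + N = \left(116 + \left(-46\right)^{2}\right) - 1135 = \left(116 + 2116\right) - 1135 = 2232 - 1135 = 1097$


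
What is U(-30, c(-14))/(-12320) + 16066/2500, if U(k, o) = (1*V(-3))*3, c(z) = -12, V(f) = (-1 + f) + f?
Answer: 1414183/220000 ≈ 6.4281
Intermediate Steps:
V(f) = -1 + 2*f
U(k, o) = -21 (U(k, o) = (1*(-1 + 2*(-3)))*3 = (1*(-1 - 6))*3 = (1*(-7))*3 = -7*3 = -21)
U(-30, c(-14))/(-12320) + 16066/2500 = -21/(-12320) + 16066/2500 = -21*(-1/12320) + 16066*(1/2500) = 3/1760 + 8033/1250 = 1414183/220000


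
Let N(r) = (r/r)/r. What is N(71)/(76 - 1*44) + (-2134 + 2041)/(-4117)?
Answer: 215413/9353824 ≈ 0.023029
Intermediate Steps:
N(r) = 1/r
N(71)/(76 - 1*44) + (-2134 + 2041)/(-4117) = 1/(71*(76 - 1*44)) + (-2134 + 2041)/(-4117) = 1/(71*(76 - 44)) - 93*(-1/4117) = (1/71)/32 + 93/4117 = (1/71)*(1/32) + 93/4117 = 1/2272 + 93/4117 = 215413/9353824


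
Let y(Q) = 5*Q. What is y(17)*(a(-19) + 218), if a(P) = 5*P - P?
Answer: 12070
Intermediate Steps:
a(P) = 4*P
y(17)*(a(-19) + 218) = (5*17)*(4*(-19) + 218) = 85*(-76 + 218) = 85*142 = 12070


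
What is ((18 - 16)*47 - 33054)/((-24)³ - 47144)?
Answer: 4120/7621 ≈ 0.54061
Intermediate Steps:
((18 - 16)*47 - 33054)/((-24)³ - 47144) = (2*47 - 33054)/(-13824 - 47144) = (94 - 33054)/(-60968) = -32960*(-1/60968) = 4120/7621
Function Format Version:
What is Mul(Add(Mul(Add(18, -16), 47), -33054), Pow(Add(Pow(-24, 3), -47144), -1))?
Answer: Rational(4120, 7621) ≈ 0.54061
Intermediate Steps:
Mul(Add(Mul(Add(18, -16), 47), -33054), Pow(Add(Pow(-24, 3), -47144), -1)) = Mul(Add(Mul(2, 47), -33054), Pow(Add(-13824, -47144), -1)) = Mul(Add(94, -33054), Pow(-60968, -1)) = Mul(-32960, Rational(-1, 60968)) = Rational(4120, 7621)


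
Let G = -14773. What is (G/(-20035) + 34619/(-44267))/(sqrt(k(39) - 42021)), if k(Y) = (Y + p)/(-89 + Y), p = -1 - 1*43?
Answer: 966714*I*sqrt(4202090)/9089728896905 ≈ 0.00021801*I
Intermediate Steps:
p = -44 (p = -1 - 43 = -44)
k(Y) = (-44 + Y)/(-89 + Y) (k(Y) = (Y - 44)/(-89 + Y) = (-44 + Y)/(-89 + Y))
(G/(-20035) + 34619/(-44267))/(sqrt(k(39) - 42021)) = (-14773/(-20035) + 34619/(-44267))/(sqrt((-44 + 39)/(-89 + 39) - 42021)) = (-14773*(-1/20035) + 34619*(-1/44267))/(sqrt(-5/(-50) - 42021)) = (14773/20035 - 34619/44267)/(sqrt(-1/50*(-5) - 42021)) = -39635274/(886889345*sqrt(1/10 - 42021)) = -39635274*(-I*sqrt(4202090)/420209)/886889345 = -(-966714)*I*sqrt(4202090)/9089728896905 = 966714*I*sqrt(4202090)/9089728896905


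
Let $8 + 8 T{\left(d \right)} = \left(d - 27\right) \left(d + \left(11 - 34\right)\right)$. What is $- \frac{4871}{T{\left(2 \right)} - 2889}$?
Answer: $\frac{38968}{22595} \approx 1.7246$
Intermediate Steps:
$T{\left(d \right)} = -1 + \frac{\left(-27 + d\right) \left(-23 + d\right)}{8}$ ($T{\left(d \right)} = -1 + \frac{\left(d - 27\right) \left(d + \left(11 - 34\right)\right)}{8} = -1 + \frac{\left(-27 + d\right) \left(d + \left(11 - 34\right)\right)}{8} = -1 + \frac{\left(-27 + d\right) \left(d - 23\right)}{8} = -1 + \frac{\left(-27 + d\right) \left(-23 + d\right)}{8}$)
$- \frac{4871}{T{\left(2 \right)} - 2889} = - \frac{4871}{\left(\frac{613}{8} - \frac{25}{2} + \frac{2^{2}}{8}\right) - 2889} = - \frac{4871}{\left(\frac{613}{8} - \frac{25}{2} + \frac{1}{8} \cdot 4\right) - 2889} = - \frac{4871}{\left(\frac{613}{8} - \frac{25}{2} + \frac{1}{2}\right) - 2889} = - \frac{4871}{\frac{517}{8} - 2889} = - \frac{4871}{- \frac{22595}{8}} = \left(-4871\right) \left(- \frac{8}{22595}\right) = \frac{38968}{22595}$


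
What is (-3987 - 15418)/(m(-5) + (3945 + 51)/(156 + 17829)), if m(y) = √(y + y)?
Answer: -77477761350/180587237 + 697416185125*I*√10/361174474 ≈ -429.03 + 6106.3*I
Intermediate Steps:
m(y) = √2*√y (m(y) = √(2*y) = √2*√y)
(-3987 - 15418)/(m(-5) + (3945 + 51)/(156 + 17829)) = (-3987 - 15418)/(√2*√(-5) + (3945 + 51)/(156 + 17829)) = -19405/(√2*(I*√5) + 3996/17985) = -19405/(I*√10 + 3996*(1/17985)) = -19405/(I*√10 + 1332/5995) = -19405/(1332/5995 + I*√10)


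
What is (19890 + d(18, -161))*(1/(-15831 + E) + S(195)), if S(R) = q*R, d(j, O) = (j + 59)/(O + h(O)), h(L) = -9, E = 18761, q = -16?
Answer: -30909784795577/498100 ≈ -6.2055e+7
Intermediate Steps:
d(j, O) = (59 + j)/(-9 + O) (d(j, O) = (j + 59)/(O - 9) = (59 + j)/(-9 + O))
S(R) = -16*R
(19890 + d(18, -161))*(1/(-15831 + E) + S(195)) = (19890 + (59 + 18)/(-9 - 161))*(1/(-15831 + 18761) - 16*195) = (19890 + 77/(-170))*(1/2930 - 3120) = (19890 - 1/170*77)*(1/2930 - 3120) = (19890 - 77/170)*(-9141599/2930) = (3381223/170)*(-9141599/2930) = -30909784795577/498100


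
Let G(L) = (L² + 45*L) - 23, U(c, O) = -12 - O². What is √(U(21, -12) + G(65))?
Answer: √6971 ≈ 83.493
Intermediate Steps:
G(L) = -23 + L² + 45*L
√(U(21, -12) + G(65)) = √((-12 - 1*(-12)²) + (-23 + 65² + 45*65)) = √((-12 - 1*144) + (-23 + 4225 + 2925)) = √((-12 - 144) + 7127) = √(-156 + 7127) = √6971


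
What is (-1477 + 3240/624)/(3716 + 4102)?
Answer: -38267/203268 ≈ -0.18826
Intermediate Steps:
(-1477 + 3240/624)/(3716 + 4102) = (-1477 + 3240*(1/624))/7818 = (-1477 + 135/26)*(1/7818) = -38267/26*1/7818 = -38267/203268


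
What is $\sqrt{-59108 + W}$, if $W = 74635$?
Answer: $\sqrt{15527} \approx 124.61$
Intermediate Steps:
$\sqrt{-59108 + W} = \sqrt{-59108 + 74635} = \sqrt{15527}$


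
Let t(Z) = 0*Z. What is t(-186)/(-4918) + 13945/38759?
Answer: 13945/38759 ≈ 0.35979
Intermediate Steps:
t(Z) = 0
t(-186)/(-4918) + 13945/38759 = 0/(-4918) + 13945/38759 = 0*(-1/4918) + 13945*(1/38759) = 0 + 13945/38759 = 13945/38759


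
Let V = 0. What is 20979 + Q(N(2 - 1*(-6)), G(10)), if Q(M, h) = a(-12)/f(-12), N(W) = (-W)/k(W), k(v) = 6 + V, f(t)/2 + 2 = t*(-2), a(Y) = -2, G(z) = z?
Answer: 461537/22 ≈ 20979.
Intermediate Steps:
f(t) = -4 - 4*t (f(t) = -4 + 2*(t*(-2)) = -4 + 2*(-2*t) = -4 - 4*t)
k(v) = 6 (k(v) = 6 + 0 = 6)
N(W) = -W/6
Q(M, h) = -1/22 (Q(M, h) = -2/(-4 - 4*(-12)) = -2/(-4 + 48) = -2/44 = -2*1/44 = -1/22)
20979 + Q(N(2 - 1*(-6)), G(10)) = 20979 - 1/22 = 461537/22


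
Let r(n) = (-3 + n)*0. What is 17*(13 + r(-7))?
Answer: 221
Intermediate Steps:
r(n) = 0
17*(13 + r(-7)) = 17*(13 + 0) = 17*13 = 221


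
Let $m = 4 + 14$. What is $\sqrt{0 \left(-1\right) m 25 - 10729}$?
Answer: $i \sqrt{10729} \approx 103.58 i$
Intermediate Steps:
$m = 18$
$\sqrt{0 \left(-1\right) m 25 - 10729} = \sqrt{0 \left(-1\right) 18 \cdot 25 - 10729} = \sqrt{0 \cdot 18 \cdot 25 - 10729} = \sqrt{0 \cdot 25 - 10729} = \sqrt{0 - 10729} = \sqrt{-10729} = i \sqrt{10729}$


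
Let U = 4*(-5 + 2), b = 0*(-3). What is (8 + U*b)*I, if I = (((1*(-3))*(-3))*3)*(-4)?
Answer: -864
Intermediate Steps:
b = 0
U = -12 (U = 4*(-3) = -12)
I = -108 (I = (-3*(-3)*3)*(-4) = (9*3)*(-4) = 27*(-4) = -108)
(8 + U*b)*I = (8 - 12*0)*(-108) = (8 + 0)*(-108) = 8*(-108) = -864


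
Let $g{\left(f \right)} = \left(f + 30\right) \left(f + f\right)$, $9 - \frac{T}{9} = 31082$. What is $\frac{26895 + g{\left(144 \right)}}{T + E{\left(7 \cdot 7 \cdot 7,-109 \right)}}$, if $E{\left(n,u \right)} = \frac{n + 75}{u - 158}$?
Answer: $- \frac{20560869}{74668837} \approx -0.27536$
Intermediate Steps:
$T = -279657$ ($T = 81 - 279738 = -279657$)
$E{\left(n,u \right)} = \frac{75 + n}{-158 + u}$
$g{\left(f \right)} = 2 f \left(30 + f\right)$ ($g{\left(f \right)} = \left(30 + f\right) 2 f = 2 f \left(30 + f\right)$)
$\frac{26895 + g{\left(144 \right)}}{T + E{\left(7 \cdot 7 \cdot 7,-109 \right)}} = \frac{26895 + 2 \cdot 144 \left(30 + 144\right)}{-279657 + \frac{75 + 7 \cdot 7 \cdot 7}{-158 - 109}} = \frac{26895 + 2 \cdot 144 \cdot 174}{-279657 + \frac{75 + 49 \cdot 7}{-267}} = \frac{26895 + 50112}{-279657 - \frac{75 + 343}{267}} = \frac{77007}{-279657 - \frac{418}{267}} = \frac{77007}{- \frac{74668837}{267}} = 77007 \left(- \frac{267}{74668837}\right) = - \frac{20560869}{74668837}$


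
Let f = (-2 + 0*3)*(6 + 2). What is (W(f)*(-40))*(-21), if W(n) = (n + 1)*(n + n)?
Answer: 403200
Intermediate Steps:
f = -16 (f = (-2 + 0)*8 = -2*8 = -16)
W(n) = 2*n*(1 + n) (W(n) = (1 + n)*(2*n) = 2*n*(1 + n))
(W(f)*(-40))*(-21) = ((2*(-16)*(1 - 16))*(-40))*(-21) = ((2*(-16)*(-15))*(-40))*(-21) = (480*(-40))*(-21) = -19200*(-21) = 403200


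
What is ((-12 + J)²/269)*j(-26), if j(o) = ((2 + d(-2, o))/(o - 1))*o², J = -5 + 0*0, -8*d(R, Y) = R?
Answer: -48841/807 ≈ -60.522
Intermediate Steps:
d(R, Y) = -R/8
J = -5 (J = -5 + 0 = -5)
j(o) = 9*o²/(4*(-1 + o)) (j(o) = ((2 - ⅛*(-2))/(o - 1))*o² = ((2 + ¼)/(-1 + o))*o² = (9/(4*(-1 + o)))*o² = 9*o²/(4*(-1 + o)))
((-12 + J)²/269)*j(-26) = ((-12 - 5)²/269)*((9/4)*(-26)²/(-1 - 26)) = ((-17)²*(1/269))*((9/4)*676/(-27)) = (289*(1/269))*((9/4)*676*(-1/27)) = (289/269)*(-169/3) = -48841/807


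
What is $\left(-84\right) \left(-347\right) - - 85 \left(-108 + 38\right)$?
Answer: $23198$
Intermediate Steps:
$\left(-84\right) \left(-347\right) - - 85 \left(-108 + 38\right) = 29148 - \left(-85\right) \left(-70\right) = 29148 - 5950 = 23198$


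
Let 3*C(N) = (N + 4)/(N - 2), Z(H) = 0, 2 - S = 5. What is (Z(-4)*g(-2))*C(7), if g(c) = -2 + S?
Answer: 0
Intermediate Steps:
S = -3 (S = 2 - 1*5 = 2 - 5 = -3)
g(c) = -5 (g(c) = -2 - 3 = -5)
C(N) = (4 + N)/(3*(-2 + N)) (C(N) = ((N + 4)/(N - 2))/3 = ((4 + N)/(-2 + N))/3 = (4 + N)/(3*(-2 + N)))
(Z(-4)*g(-2))*C(7) = (0*(-5))*((4 + 7)/(3*(-2 + 7))) = 0*((⅓)*11/5) = 0*((⅓)*(⅕)*11) = 0*(11/15) = 0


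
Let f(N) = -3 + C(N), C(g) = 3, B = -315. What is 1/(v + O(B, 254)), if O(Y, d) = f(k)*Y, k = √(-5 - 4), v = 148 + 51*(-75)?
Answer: -1/3677 ≈ -0.00027196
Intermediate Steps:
v = -3677 (v = 148 - 3825 = -3677)
k = 3*I (k = √(-9) = 3*I ≈ 3.0*I)
f(N) = 0 (f(N) = -3 + 3 = 0)
O(Y, d) = 0 (O(Y, d) = 0*Y = 0)
1/(v + O(B, 254)) = 1/(-3677 + 0) = 1/(-3677) = -1/3677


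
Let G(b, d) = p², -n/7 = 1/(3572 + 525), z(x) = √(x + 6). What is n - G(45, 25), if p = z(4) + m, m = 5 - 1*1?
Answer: -106529/4097 - 8*√10 ≈ -51.300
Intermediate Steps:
z(x) = √(6 + x)
m = 4 (m = 5 - 1 = 4)
n = -7/4097 (n = -7/(3572 + 525) = -7/4097 ≈ -0.0017086)
p = 4 + √10 (p = √(6 + 4) + 4 = √10 + 4 = 4 + √10 ≈ 7.1623)
G(b, d) = (4 + √10)²
n - G(45, 25) = -7/4097 - (4 + √10)²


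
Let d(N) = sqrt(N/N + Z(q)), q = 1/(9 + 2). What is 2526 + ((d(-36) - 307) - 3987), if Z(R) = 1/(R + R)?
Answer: -1768 + sqrt(26)/2 ≈ -1765.5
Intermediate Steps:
q = 1/11 ≈ 0.090909
Z(R) = 1/(2*R)
d(N) = sqrt(26)/2 (d(N) = sqrt(N/N + 1/(2*(1/11))) = sqrt(1 + (1/2)*11) = sqrt(1 + 11/2) = sqrt(13/2) = sqrt(26)/2)
2526 + ((d(-36) - 307) - 3987) = 2526 + ((sqrt(26)/2 - 307) - 3987) = 2526 + ((-307 + sqrt(26)/2) - 3987) = 2526 + (-4294 + sqrt(26)/2) = -1768 + sqrt(26)/2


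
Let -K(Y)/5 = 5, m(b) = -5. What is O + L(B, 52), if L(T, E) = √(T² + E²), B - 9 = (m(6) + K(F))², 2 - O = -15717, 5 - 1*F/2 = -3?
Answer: 15719 + √828985 ≈ 16630.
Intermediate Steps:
F = 16 (F = 10 - 2*(-3) = 10 + 6 = 16)
K(Y) = -25 (K(Y) = -5*5 = -25)
O = 15719 (O = 2 - 1*(-15717) = 2 + 15717 = 15719)
B = 909 (B = 9 + (-5 - 25)² = 9 + (-30)² = 9 + 900 = 909)
L(T, E) = √(E² + T²)
O + L(B, 52) = 15719 + √(52² + 909²) = 15719 + √(2704 + 826281) = 15719 + √828985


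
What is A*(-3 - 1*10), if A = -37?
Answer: 481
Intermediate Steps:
A*(-3 - 1*10) = -37*(-3 - 1*10) = -37*(-3 - 10) = -37*(-13) = 481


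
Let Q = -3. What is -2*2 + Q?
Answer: -7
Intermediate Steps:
-2*2 + Q = -2*2 - 3 = -4 - 3 = -7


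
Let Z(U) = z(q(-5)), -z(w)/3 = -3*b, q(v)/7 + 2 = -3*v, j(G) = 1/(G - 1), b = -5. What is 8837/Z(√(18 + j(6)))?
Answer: -8837/45 ≈ -196.38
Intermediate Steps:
j(G) = 1/(-1 + G)
q(v) = -14 - 21*v (q(v) = -14 + 7*(-3*v) = -14 - 21*v)
z(w) = -45 (z(w) = -(-9)*(-5) = -3*15 = -45)
Z(U) = -45
8837/Z(√(18 + j(6))) = 8837/(-45) = 8837*(-1/45) = -8837/45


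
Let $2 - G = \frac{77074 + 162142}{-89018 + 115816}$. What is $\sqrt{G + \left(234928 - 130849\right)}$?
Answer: $\frac{\sqrt{18684392465689}}{13399} \approx 322.6$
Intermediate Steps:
$G = - \frac{92810}{13399}$ ($G = 2 - \frac{77074 + 162142}{-89018 + 115816} = 2 - \frac{239216}{26798} = 2 - 239216 \cdot \frac{1}{26798} = 2 - \frac{119608}{13399} = - \frac{92810}{13399} \approx -6.9266$)
$\sqrt{G + \left(234928 - 130849\right)} = \sqrt{- \frac{92810}{13399} + \left(234928 - 130849\right)} = \sqrt{- \frac{92810}{13399} + 104079} = \sqrt{\frac{1394461711}{13399}} = \frac{\sqrt{18684392465689}}{13399}$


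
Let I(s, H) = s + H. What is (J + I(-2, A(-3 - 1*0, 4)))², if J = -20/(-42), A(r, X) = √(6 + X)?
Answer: 5434/441 - 64*√10/21 ≈ 2.6846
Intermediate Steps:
I(s, H) = H + s
J = 10/21 (J = -20*(-1/42) = 10/21 ≈ 0.47619)
(J + I(-2, A(-3 - 1*0, 4)))² = (10/21 + (√(6 + 4) - 2))² = (10/21 + (√10 - 2))² = (10/21 + (-2 + √10))² = (-32/21 + √10)²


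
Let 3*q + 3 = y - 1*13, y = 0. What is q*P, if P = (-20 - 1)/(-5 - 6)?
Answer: -112/11 ≈ -10.182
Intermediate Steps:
P = 21/11 (P = -21/(-11) = -21*(-1/11) = 21/11 ≈ 1.9091)
q = -16/3 (q = -1 + (0 - 1*13)/3 = -1 + (0 - 13)/3 = -1 + (⅓)*(-13) = -1 - 13/3 = -16/3 ≈ -5.3333)
q*P = -16/3*21/11 = -112/11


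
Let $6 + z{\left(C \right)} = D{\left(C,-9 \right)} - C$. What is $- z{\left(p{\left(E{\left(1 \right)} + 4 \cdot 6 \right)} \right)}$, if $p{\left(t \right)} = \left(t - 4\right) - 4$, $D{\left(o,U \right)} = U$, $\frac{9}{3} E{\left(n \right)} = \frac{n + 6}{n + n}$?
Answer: $\frac{193}{6} \approx 32.167$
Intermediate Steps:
$E{\left(n \right)} = \frac{6 + n}{6 n}$ ($E{\left(n \right)} = \frac{\left(n + 6\right) \frac{1}{n + n}}{3} = \frac{\left(6 + n\right) \frac{1}{2 n}}{3} = \frac{\frac{1}{2} \frac{1}{n} \left(6 + n\right)}{3} = \frac{6 + n}{6 n}$)
$p{\left(t \right)} = -8 + t$ ($p{\left(t \right)} = \left(-4 + t\right) - 4 = -8 + t$)
$z{\left(C \right)} = -15 - C$ ($z{\left(C \right)} = -6 - \left(9 + C\right) = -15 - C$)
$- z{\left(p{\left(E{\left(1 \right)} + 4 \cdot 6 \right)} \right)} = - (-15 - \left(-8 + \left(\frac{6 + 1}{6 \cdot 1} + 4 \cdot 6\right)\right)) = - (-15 - \left(-8 + \left(\frac{1}{6} \cdot 1 \cdot 7 + 24\right)\right)) = - (-15 - \left(-8 + \left(\frac{7}{6} + 24\right)\right)) = - (-15 - \left(-8 + \frac{151}{6}\right)) = - (-15 - \frac{103}{6}) = \left(-1\right) \left(- \frac{193}{6}\right) = \frac{193}{6}$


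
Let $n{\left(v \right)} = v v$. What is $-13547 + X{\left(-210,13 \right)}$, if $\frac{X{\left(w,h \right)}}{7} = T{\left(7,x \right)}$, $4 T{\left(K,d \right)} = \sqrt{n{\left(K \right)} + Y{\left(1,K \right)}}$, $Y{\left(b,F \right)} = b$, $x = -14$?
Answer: $-13547 + \frac{35 \sqrt{2}}{4} \approx -13535.0$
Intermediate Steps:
$n{\left(v \right)} = v^{2}$
$T{\left(K,d \right)} = \frac{\sqrt{1 + K^{2}}}{4}$ ($T{\left(K,d \right)} = \frac{\sqrt{K^{2} + 1}}{4} = \frac{\sqrt{1 + K^{2}}}{4}$)
$X{\left(w,h \right)} = \frac{35 \sqrt{2}}{4}$ ($X{\left(w,h \right)} = 7 \frac{\sqrt{1 + 7^{2}}}{4} = 7 \frac{\sqrt{1 + 49}}{4} = 7 \frac{\sqrt{50}}{4} = 7 \frac{5 \sqrt{2}}{4} = \frac{35 \sqrt{2}}{4}$)
$-13547 + X{\left(-210,13 \right)} = -13547 + \frac{35 \sqrt{2}}{4}$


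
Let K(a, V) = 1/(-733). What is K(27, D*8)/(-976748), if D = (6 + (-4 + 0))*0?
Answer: 1/715956284 ≈ 1.3967e-9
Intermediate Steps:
D = 0 (D = (6 - 4)*0 = 2*0 = 0)
K(a, V) = -1/733
K(27, D*8)/(-976748) = -1/733/(-976748) = -1/733*(-1/976748) = 1/715956284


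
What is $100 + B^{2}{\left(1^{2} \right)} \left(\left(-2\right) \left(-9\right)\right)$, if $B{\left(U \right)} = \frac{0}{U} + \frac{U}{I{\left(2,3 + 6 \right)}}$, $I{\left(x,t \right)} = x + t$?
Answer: $\frac{12118}{121} \approx 100.15$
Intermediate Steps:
$I{\left(x,t \right)} = t + x$
$B{\left(U \right)} = \frac{U}{11}$ ($B{\left(U \right)} = \frac{0}{U} + \frac{U}{\left(3 + 6\right) + 2} = 0 + \frac{U}{9 + 2} = 0 + \frac{U}{11} = \frac{U}{11}$)
$100 + B^{2}{\left(1^{2} \right)} \left(\left(-2\right) \left(-9\right)\right) = 100 + \left(\frac{1^{2}}{11}\right)^{2} \left(\left(-2\right) \left(-9\right)\right) = 100 + \left(\frac{1}{11} \cdot 1\right)^{2} \cdot 18 = 100 + \left(\frac{1}{11}\right)^{2} \cdot 18 = 100 + \frac{1}{121} \cdot 18 = 100 + \frac{18}{121} = \frac{12118}{121}$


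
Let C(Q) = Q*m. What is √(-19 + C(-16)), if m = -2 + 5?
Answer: I*√67 ≈ 8.1853*I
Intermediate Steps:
m = 3
C(Q) = 3*Q (C(Q) = Q*3 = 3*Q)
√(-19 + C(-16)) = √(-19 + 3*(-16)) = √(-19 - 48) = √(-67) = I*√67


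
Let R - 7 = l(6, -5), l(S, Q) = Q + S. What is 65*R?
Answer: 520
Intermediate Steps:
R = 8 (R = 7 + (-5 + 6) = 7 + 1 = 8)
65*R = 65*8 = 520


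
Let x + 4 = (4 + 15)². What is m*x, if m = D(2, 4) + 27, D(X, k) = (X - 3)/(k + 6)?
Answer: 96033/10 ≈ 9603.3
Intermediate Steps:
D(X, k) = (-3 + X)/(6 + k)
m = 269/10 (m = (-3 + 2)/(6 + 4) + 27 = -1/10 + 27 = (⅒)*(-1) + 27 = -⅒ + 27 = 269/10 ≈ 26.900)
x = 357 (x = -4 + (4 + 15)² = -4 + 19² = -4 + 361 = 357)
m*x = (269/10)*357 = 96033/10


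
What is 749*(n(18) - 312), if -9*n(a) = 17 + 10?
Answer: -235935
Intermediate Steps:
n(a) = -3 (n(a) = -(17 + 10)/9 = -⅑*27 = -3)
749*(n(18) - 312) = 749*(-3 - 312) = 749*(-315) = -235935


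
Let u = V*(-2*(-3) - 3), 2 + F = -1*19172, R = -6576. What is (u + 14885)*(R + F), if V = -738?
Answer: -326278250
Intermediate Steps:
F = -19174 (F = -2 - 1*19172 = -2 - 19172 = -19174)
u = -2214 (u = -738*(-2*(-3) - 3) = -738*(6 - 3) = -738*3 = -2214)
(u + 14885)*(R + F) = (-2214 + 14885)*(-6576 - 19174) = 12671*(-25750) = -326278250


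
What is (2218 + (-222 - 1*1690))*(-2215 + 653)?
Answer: -477972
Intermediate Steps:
(2218 + (-222 - 1*1690))*(-2215 + 653) = (2218 + (-222 - 1690))*(-1562) = (2218 - 1912)*(-1562) = 306*(-1562) = -477972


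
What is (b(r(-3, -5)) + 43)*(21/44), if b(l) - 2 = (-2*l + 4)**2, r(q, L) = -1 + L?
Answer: 6321/44 ≈ 143.66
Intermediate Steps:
b(l) = 2 + (4 - 2*l)**2 (b(l) = 2 + (-2*l + 4)**2 = 2 + (4 - 2*l)**2)
(b(r(-3, -5)) + 43)*(21/44) = ((2 + 4*(-2 + (-1 - 5))**2) + 43)*(21/44) = ((2 + 4*(-2 - 6)**2) + 43)*(21*(1/44)) = ((2 + 4*(-8)**2) + 43)*(21/44) = ((2 + 4*64) + 43)*(21/44) = ((2 + 256) + 43)*(21/44) = (258 + 43)*(21/44) = 301*(21/44) = 6321/44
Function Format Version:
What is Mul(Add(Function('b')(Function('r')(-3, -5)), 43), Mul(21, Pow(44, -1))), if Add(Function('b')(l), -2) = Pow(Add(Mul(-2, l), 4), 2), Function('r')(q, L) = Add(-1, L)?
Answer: Rational(6321, 44) ≈ 143.66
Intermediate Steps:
Function('b')(l) = Add(2, Pow(Add(4, Mul(-2, l)), 2)) (Function('b')(l) = Add(2, Pow(Add(Mul(-2, l), 4), 2)) = Add(2, Pow(Add(4, Mul(-2, l)), 2)))
Mul(Add(Function('b')(Function('r')(-3, -5)), 43), Mul(21, Pow(44, -1))) = Mul(Add(Add(2, Mul(4, Pow(Add(-2, Add(-1, -5)), 2))), 43), Mul(21, Pow(44, -1))) = Mul(Add(Add(2, Mul(4, Pow(Add(-2, -6), 2))), 43), Mul(21, Rational(1, 44))) = Mul(Add(Add(2, Mul(4, Pow(-8, 2))), 43), Rational(21, 44)) = Mul(Add(Add(2, Mul(4, 64)), 43), Rational(21, 44)) = Mul(Add(Add(2, 256), 43), Rational(21, 44)) = Mul(Add(258, 43), Rational(21, 44)) = Mul(301, Rational(21, 44)) = Rational(6321, 44)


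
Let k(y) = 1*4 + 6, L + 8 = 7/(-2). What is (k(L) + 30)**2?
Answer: 1600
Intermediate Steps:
L = -23/2 (L = -8 + 7/(-2) = -8 + 7*(-1/2) = -8 - 7/2 = -23/2 ≈ -11.500)
k(y) = 10 (k(y) = 4 + 6 = 10)
(k(L) + 30)**2 = (10 + 30)**2 = 40**2 = 1600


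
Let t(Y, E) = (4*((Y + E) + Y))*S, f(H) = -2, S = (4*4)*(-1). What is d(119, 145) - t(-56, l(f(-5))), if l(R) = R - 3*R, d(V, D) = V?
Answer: -6793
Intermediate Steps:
S = -16 (S = 16*(-1) = -16)
l(R) = -2*R
t(Y, E) = -128*Y - 64*E (t(Y, E) = (4*((Y + E) + Y))*(-16) = (4*((E + Y) + Y))*(-16) = (4*(E + 2*Y))*(-16) = (4*E + 8*Y)*(-16) = -128*Y - 64*E)
d(119, 145) - t(-56, l(f(-5))) = 119 - (-128*(-56) - (-128)*(-2)) = 119 - (7168 - 64*4) = 119 - (7168 - 256) = 119 - 1*6912 = 119 - 6912 = -6793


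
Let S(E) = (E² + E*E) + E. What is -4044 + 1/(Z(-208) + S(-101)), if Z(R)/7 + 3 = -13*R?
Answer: -158557151/39208 ≈ -4044.0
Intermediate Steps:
S(E) = E + 2*E² (S(E) = (E² + E²) + E = 2*E² + E = E + 2*E²)
Z(R) = -21 - 91*R (Z(R) = -21 + 7*(-13*R) = -21 - 91*R)
-4044 + 1/(Z(-208) + S(-101)) = -4044 + 1/((-21 - 91*(-208)) - 101*(1 + 2*(-101))) = -4044 + 1/((-21 + 18928) - 101*(1 - 202)) = -4044 + 1/(18907 - 101*(-201)) = -4044 + 1/(18907 + 20301) = -4044 + 1/39208 = -158557151/39208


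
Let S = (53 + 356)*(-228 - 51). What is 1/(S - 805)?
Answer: -1/114916 ≈ -8.7020e-6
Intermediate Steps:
S = -114111 (S = 409*(-279) = -114111)
1/(S - 805) = 1/(-114111 - 805) = 1/(-114916) = -1/114916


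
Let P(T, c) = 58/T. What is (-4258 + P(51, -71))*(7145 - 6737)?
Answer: -1736800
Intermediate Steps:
(-4258 + P(51, -71))*(7145 - 6737) = (-4258 + 58/51)*(7145 - 6737) = (-4258 + 58*(1/51))*408 = (-4258 + 58/51)*408 = -217100/51*408 = -1736800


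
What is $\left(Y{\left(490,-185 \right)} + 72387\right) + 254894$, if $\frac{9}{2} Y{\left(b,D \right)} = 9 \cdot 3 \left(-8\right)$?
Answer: $327233$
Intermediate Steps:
$Y{\left(b,D \right)} = -48$ ($Y{\left(b,D \right)} = \frac{2 \cdot 9 \cdot 3 \left(-8\right)}{9} = \frac{2 \cdot 27 \left(-8\right)}{9} = \frac{2}{9} \left(-216\right) = -48$)
$\left(Y{\left(490,-185 \right)} + 72387\right) + 254894 = \left(-48 + 72387\right) + 254894 = 72339 + 254894 = 327233$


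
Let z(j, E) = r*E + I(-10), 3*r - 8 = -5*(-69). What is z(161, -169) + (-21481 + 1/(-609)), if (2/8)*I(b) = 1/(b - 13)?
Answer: -579425359/14007 ≈ -41367.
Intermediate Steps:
r = 353/3 (r = 8/3 + (-5*(-69))/3 = 8/3 + (⅓)*345 = 8/3 + 115 = 353/3 ≈ 117.67)
I(b) = 4/(-13 + b) (I(b) = 4/(b - 13) = 4/(-13 + b))
z(j, E) = -4/23 + 353*E/3 (z(j, E) = 353*E/3 + 4/(-13 - 10) = 353*E/3 + 4/(-23) = 353*E/3 + 4*(-1/23) = 353*E/3 - 4/23 = -4/23 + 353*E/3)
z(161, -169) + (-21481 + 1/(-609)) = (-4/23 + (353/3)*(-169)) + (-21481 + 1/(-609)) = (-4/23 - 59657/3) + (-21481 - 1/609) = -1372123/69 - 13081930/609 = -579425359/14007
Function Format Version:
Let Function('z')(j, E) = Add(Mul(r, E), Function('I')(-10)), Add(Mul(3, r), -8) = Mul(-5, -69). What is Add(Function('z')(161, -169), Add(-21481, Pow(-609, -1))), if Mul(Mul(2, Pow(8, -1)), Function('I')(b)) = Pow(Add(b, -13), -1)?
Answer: Rational(-579425359, 14007) ≈ -41367.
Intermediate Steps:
r = Rational(353, 3) (r = Add(Rational(8, 3), Mul(Rational(1, 3), Mul(-5, -69))) = Add(Rational(8, 3), Mul(Rational(1, 3), 345)) = Add(Rational(8, 3), 115) = Rational(353, 3) ≈ 117.67)
Function('I')(b) = Mul(4, Pow(Add(-13, b), -1)) (Function('I')(b) = Mul(4, Pow(Add(b, -13), -1)) = Mul(4, Pow(Add(-13, b), -1)))
Function('z')(j, E) = Add(Rational(-4, 23), Mul(Rational(353, 3), E)) (Function('z')(j, E) = Add(Mul(Rational(353, 3), E), Mul(4, Pow(Add(-13, -10), -1))) = Add(Mul(Rational(353, 3), E), Mul(4, Pow(-23, -1))) = Add(Mul(Rational(353, 3), E), Mul(4, Rational(-1, 23))) = Add(Mul(Rational(353, 3), E), Rational(-4, 23)) = Add(Rational(-4, 23), Mul(Rational(353, 3), E)))
Add(Function('z')(161, -169), Add(-21481, Pow(-609, -1))) = Add(Add(Rational(-4, 23), Mul(Rational(353, 3), -169)), Add(-21481, Pow(-609, -1))) = Add(Add(Rational(-4, 23), Rational(-59657, 3)), Add(-21481, Rational(-1, 609))) = Add(Rational(-1372123, 69), Rational(-13081930, 609)) = Rational(-579425359, 14007)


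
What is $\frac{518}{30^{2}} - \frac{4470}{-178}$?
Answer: $\frac{1028801}{40050} \approx 25.688$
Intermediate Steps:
$\frac{518}{30^{2}} - \frac{4470}{-178} = \frac{518}{900} - - \frac{2235}{89} = 518 \cdot \frac{1}{900} + \frac{2235}{89} = \frac{259}{450} + \frac{2235}{89} = \frac{1028801}{40050}$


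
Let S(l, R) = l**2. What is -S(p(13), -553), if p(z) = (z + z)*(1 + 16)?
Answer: -195364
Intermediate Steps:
p(z) = 34*z (p(z) = (2*z)*17 = 34*z)
-S(p(13), -553) = -(34*13)**2 = -1*442**2 = -1*195364 = -195364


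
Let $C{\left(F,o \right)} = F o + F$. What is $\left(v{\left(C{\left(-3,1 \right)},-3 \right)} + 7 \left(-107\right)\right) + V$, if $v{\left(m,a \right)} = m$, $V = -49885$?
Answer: $-50640$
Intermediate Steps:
$C{\left(F,o \right)} = F + F o$
$\left(v{\left(C{\left(-3,1 \right)},-3 \right)} + 7 \left(-107\right)\right) + V = \left(- 3 \left(1 + 1\right) + 7 \left(-107\right)\right) - 49885 = \left(\left(-3\right) 2 - 749\right) - 49885 = \left(-6 - 749\right) - 49885 = -755 - 49885 = -50640$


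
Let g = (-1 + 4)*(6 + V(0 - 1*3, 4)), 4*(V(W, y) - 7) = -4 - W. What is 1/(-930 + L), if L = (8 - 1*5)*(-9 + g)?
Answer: -4/3369 ≈ -0.0011873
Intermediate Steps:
V(W, y) = 6 - W/4 (V(W, y) = 7 + (-4 - W)/4 = 7 + (-1 - W/4) = 6 - W/4)
g = 153/4 (g = (-1 + 4)*(6 + (6 - (0 - 1*3)/4)) = 3*(6 + (6 - (0 - 3)/4)) = 3*(6 + (6 - 1/4*(-3))) = 3*(6 + (6 + 3/4)) = 3*(6 + 27/4) = 3*(51/4) = 153/4 ≈ 38.250)
L = 351/4 (L = (8 - 1*5)*(-9 + 153/4) = (8 - 5)*(117/4) = 3*(117/4) = 351/4 ≈ 87.750)
1/(-930 + L) = 1/(-930 + 351/4) = 1/(-3369/4) = -4/3369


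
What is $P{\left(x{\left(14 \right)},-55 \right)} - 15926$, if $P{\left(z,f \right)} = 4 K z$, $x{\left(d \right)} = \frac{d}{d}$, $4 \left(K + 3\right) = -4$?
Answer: $-15942$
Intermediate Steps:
$K = -4$ ($K = -3 + \frac{1}{4} \left(-4\right) = -3 - 1 = -4$)
$x{\left(d \right)} = 1$
$P{\left(z,f \right)} = - 16 z$ ($P{\left(z,f \right)} = 4 \left(-4\right) z = - 16 z$)
$P{\left(x{\left(14 \right)},-55 \right)} - 15926 = \left(-16\right) 1 - 15926 = -16 - 15926 = -15942$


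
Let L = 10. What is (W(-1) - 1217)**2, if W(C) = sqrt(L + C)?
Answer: 1473796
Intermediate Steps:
W(C) = sqrt(10 + C)
(W(-1) - 1217)**2 = (sqrt(10 - 1) - 1217)**2 = (sqrt(9) - 1217)**2 = (3 - 1217)**2 = (-1214)**2 = 1473796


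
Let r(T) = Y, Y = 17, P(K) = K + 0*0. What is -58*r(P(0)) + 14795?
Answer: 13809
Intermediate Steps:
P(K) = K (P(K) = K + 0 = K)
r(T) = 17
-58*r(P(0)) + 14795 = -58*17 + 14795 = -986 + 14795 = 13809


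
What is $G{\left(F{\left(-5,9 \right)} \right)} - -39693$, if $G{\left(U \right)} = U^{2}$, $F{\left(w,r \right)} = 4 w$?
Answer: $40093$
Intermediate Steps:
$G{\left(F{\left(-5,9 \right)} \right)} - -39693 = \left(4 \left(-5\right)\right)^{2} - -39693 = \left(-20\right)^{2} + 39693 = 400 + 39693 = 40093$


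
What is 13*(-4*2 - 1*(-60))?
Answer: 676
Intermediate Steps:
13*(-4*2 - 1*(-60)) = 13*(-8 + 60) = 13*52 = 676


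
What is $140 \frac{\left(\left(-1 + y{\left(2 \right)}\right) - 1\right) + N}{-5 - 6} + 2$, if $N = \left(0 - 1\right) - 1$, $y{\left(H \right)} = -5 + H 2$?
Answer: $\frac{722}{11} \approx 65.636$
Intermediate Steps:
$y{\left(H \right)} = -5 + 2 H$
$N = -2$ ($N = -1 - 1 = -2$)
$140 \frac{\left(\left(-1 + y{\left(2 \right)}\right) - 1\right) + N}{-5 - 6} + 2 = 140 \frac{\left(\left(-1 + \left(-5 + 2 \cdot 2\right)\right) - 1\right) - 2}{-5 - 6} + 2 = 140 \frac{\left(\left(-1 + \left(-5 + 4\right)\right) - 1\right) - 2}{-11} + 2 = 140 \left(\left(\left(-1 - 1\right) - 1\right) - 2\right) \left(- \frac{1}{11}\right) + 2 = 140 \left(\left(-2 - 1\right) - 2\right) \left(- \frac{1}{11}\right) + 2 = 140 \left(-3 - 2\right) \left(- \frac{1}{11}\right) + 2 = 140 \left(\left(-5\right) \left(- \frac{1}{11}\right)\right) + 2 = 140 \cdot \frac{5}{11} + 2 = \frac{700}{11} + 2 = \frac{722}{11}$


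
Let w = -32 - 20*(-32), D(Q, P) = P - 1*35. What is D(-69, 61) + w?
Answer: 634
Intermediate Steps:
D(Q, P) = -35 + P (D(Q, P) = P - 35 = -35 + P)
w = 608 (w = -32 + 640 = 608)
D(-69, 61) + w = (-35 + 61) + 608 = 26 + 608 = 634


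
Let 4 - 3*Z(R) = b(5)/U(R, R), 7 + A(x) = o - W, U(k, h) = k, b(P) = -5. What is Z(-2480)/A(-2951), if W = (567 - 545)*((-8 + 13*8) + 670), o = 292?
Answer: -661/8217232 ≈ -8.0441e-5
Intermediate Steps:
W = 16852 (W = 22*((-8 + 104) + 670) = 22*(96 + 670) = 22*766 = 16852)
A(x) = -16567 (A(x) = -7 + (292 - 1*16852) = -7 + (292 - 16852) = -7 - 16560 = -16567)
Z(R) = 4/3 + 5/(3*R) (Z(R) = 4/3 - (-5)/(3*R) = 4/3 + 5/(3*R))
Z(-2480)/A(-2951) = ((1/3)*(5 + 4*(-2480))/(-2480))/(-16567) = ((1/3)*(-1/2480)*(5 - 9920))*(-1/16567) = ((1/3)*(-1/2480)*(-9915))*(-1/16567) = (661/496)*(-1/16567) = -661/8217232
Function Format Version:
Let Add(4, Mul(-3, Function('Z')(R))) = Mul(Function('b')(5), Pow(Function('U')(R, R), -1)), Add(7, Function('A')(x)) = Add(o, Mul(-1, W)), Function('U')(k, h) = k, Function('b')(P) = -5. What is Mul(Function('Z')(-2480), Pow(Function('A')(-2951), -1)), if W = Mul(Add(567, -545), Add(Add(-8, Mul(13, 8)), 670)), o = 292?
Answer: Rational(-661, 8217232) ≈ -8.0441e-5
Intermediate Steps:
W = 16852 (W = Mul(22, Add(Add(-8, 104), 670)) = Mul(22, Add(96, 670)) = Mul(22, 766) = 16852)
Function('A')(x) = -16567 (Function('A')(x) = Add(-7, Add(292, Mul(-1, 16852))) = Add(-7, Add(292, -16852)) = Add(-7, -16560) = -16567)
Function('Z')(R) = Add(Rational(4, 3), Mul(Rational(5, 3), Pow(R, -1))) (Function('Z')(R) = Add(Rational(4, 3), Mul(Rational(-1, 3), Mul(-5, Pow(R, -1)))) = Add(Rational(4, 3), Mul(Rational(5, 3), Pow(R, -1))))
Mul(Function('Z')(-2480), Pow(Function('A')(-2951), -1)) = Mul(Mul(Rational(1, 3), Pow(-2480, -1), Add(5, Mul(4, -2480))), Pow(-16567, -1)) = Mul(Mul(Rational(1, 3), Rational(-1, 2480), Add(5, -9920)), Rational(-1, 16567)) = Mul(Mul(Rational(1, 3), Rational(-1, 2480), -9915), Rational(-1, 16567)) = Mul(Rational(661, 496), Rational(-1, 16567)) = Rational(-661, 8217232)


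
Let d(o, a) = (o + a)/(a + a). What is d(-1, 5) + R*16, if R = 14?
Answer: 1122/5 ≈ 224.40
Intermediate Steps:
d(o, a) = (a + o)/(2*a) (d(o, a) = (a + o)/((2*a)) = (a + o)*(1/(2*a)) = (a + o)/(2*a))
d(-1, 5) + R*16 = (½)*(5 - 1)/5 + 14*16 = (½)*(⅕)*4 + 224 = ⅖ + 224 = 1122/5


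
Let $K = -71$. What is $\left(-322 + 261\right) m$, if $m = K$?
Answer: $4331$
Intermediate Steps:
$m = -71$
$\left(-322 + 261\right) m = \left(-322 + 261\right) \left(-71\right) = \left(-61\right) \left(-71\right) = 4331$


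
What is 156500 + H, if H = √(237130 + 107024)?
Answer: 156500 + √344154 ≈ 1.5709e+5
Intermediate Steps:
H = √344154 ≈ 586.65
156500 + H = 156500 + √344154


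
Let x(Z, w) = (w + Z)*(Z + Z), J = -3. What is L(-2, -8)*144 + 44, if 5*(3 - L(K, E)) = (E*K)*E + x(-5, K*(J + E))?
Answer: 45292/5 ≈ 9058.4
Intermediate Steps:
x(Z, w) = 2*Z*(Z + w) (x(Z, w) = (Z + w)*(2*Z) = 2*Z*(Z + w))
L(K, E) = -7 + 2*K*(-3 + E) - K*E**2/5 (L(K, E) = 3 - ((E*K)*E + 2*(-5)*(-5 + K*(-3 + E)))/5 = 3 - (K*E**2 + (50 - 10*K*(-3 + E)))/5 = 3 - (50 + K*E**2 - 10*K*(-3 + E))/5 = 3 + (-10 + 2*K*(-3 + E) - K*E**2/5) = -7 + 2*K*(-3 + E) - K*E**2/5)
L(-2, -8)*144 + 44 = (-7 + 2*(-2)*(-3 - 8) - 1/5*(-2)*(-8)**2)*144 + 44 = (-7 + 2*(-2)*(-11) - 1/5*(-2)*64)*144 + 44 = (-7 + 44 + 128/5)*144 + 44 = (313/5)*144 + 44 = 45072/5 + 44 = 45292/5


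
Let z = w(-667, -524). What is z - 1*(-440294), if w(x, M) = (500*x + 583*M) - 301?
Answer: -198999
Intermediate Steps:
w(x, M) = -301 + 500*x + 583*M
z = -639293 (z = -301 + 500*(-667) + 583*(-524) = -301 - 333500 - 305492 = -639293)
z - 1*(-440294) = -639293 - 1*(-440294) = -639293 + 440294 = -198999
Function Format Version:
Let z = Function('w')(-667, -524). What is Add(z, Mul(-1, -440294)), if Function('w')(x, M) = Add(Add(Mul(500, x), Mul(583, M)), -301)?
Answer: -198999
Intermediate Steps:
Function('w')(x, M) = Add(-301, Mul(500, x), Mul(583, M))
z = -639293 (z = Add(-301, Mul(500, -667), Mul(583, -524)) = Add(-301, -333500, -305492) = -639293)
Add(z, Mul(-1, -440294)) = Add(-639293, Mul(-1, -440294)) = Add(-639293, 440294) = -198999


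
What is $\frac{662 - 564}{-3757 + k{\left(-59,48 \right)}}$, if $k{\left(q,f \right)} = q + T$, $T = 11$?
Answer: $- \frac{98}{3805} \approx -0.025756$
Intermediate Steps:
$k{\left(q,f \right)} = 11 + q$ ($k{\left(q,f \right)} = q + 11 = 11 + q$)
$\frac{662 - 564}{-3757 + k{\left(-59,48 \right)}} = \frac{662 - 564}{-3757 + \left(11 - 59\right)} = \frac{98}{-3757 - 48} = \frac{98}{-3805} = 98 \left(- \frac{1}{3805}\right) = - \frac{98}{3805}$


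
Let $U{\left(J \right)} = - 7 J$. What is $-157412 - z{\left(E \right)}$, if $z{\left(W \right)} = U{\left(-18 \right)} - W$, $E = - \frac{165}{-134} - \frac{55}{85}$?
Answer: $- \frac{358870233}{2278} \approx -1.5754 \cdot 10^{5}$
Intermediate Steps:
$E = \frac{1331}{2278}$ ($E = \left(-165\right) \left(- \frac{1}{134}\right) - \frac{11}{17} = \frac{165}{134} - \frac{11}{17} = \frac{1331}{2278} \approx 0.58428$)
$z{\left(W \right)} = 126 - W$ ($z{\left(W \right)} = \left(-7\right) \left(-18\right) - W = 126 - W$)
$-157412 - z{\left(E \right)} = -157412 - \left(126 - \frac{1331}{2278}\right) = -157412 - \frac{285697}{2278} = - \frac{358870233}{2278}$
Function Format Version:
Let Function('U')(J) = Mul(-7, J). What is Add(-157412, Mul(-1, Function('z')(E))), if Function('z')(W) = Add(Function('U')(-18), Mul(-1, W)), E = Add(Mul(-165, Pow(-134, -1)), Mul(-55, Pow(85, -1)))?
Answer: Rational(-358870233, 2278) ≈ -1.5754e+5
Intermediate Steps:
E = Rational(1331, 2278) (E = Add(Mul(-165, Rational(-1, 134)), Mul(-55, Rational(1, 85))) = Add(Rational(165, 134), Rational(-11, 17)) = Rational(1331, 2278) ≈ 0.58428)
Function('z')(W) = Add(126, Mul(-1, W)) (Function('z')(W) = Add(Mul(-7, -18), Mul(-1, W)) = Add(126, Mul(-1, W)))
Add(-157412, Mul(-1, Function('z')(E))) = Add(-157412, Mul(-1, Add(126, Mul(-1, Rational(1331, 2278))))) = Add(-157412, Mul(-1, Add(126, Rational(-1331, 2278)))) = Add(-157412, Mul(-1, Rational(285697, 2278))) = Add(-157412, Rational(-285697, 2278)) = Rational(-358870233, 2278)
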